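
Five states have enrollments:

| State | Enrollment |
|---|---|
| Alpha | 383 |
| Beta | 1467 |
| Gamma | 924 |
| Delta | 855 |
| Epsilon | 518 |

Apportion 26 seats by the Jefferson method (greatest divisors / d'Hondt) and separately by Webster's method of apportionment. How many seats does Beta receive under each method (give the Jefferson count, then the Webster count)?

Jefferson: Alpha 2, Beta 10, Gamma 6, Delta 5, Epsilon 3.
Webster: Alpha 2, Beta 9, Gamma 6, Delta 6, Epsilon 3.
Beta gets 10 under Jefferson and 9 under Webster.

10 and 9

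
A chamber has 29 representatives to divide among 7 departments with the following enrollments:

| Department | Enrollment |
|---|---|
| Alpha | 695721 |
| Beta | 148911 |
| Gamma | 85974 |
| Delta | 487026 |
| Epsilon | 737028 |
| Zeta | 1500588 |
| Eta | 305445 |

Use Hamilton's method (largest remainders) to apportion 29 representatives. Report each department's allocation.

Standard divisor: 3960693 ÷ 29 ≈ 136575.621.
Standard quotas: Alpha 5.0940, Beta 1.0903, Gamma 0.6295, Delta 3.5660, Epsilon 5.3965, Zeta 10.9872, Eta 2.2365.
Lower quotas: Alpha 5, Beta 1, Gamma 0, Delta 3, Epsilon 5, Zeta 10, Eta 2 (sum 26, leaving 3 seats).
Remainders in descending order: Zeta 0.9872, Gamma 0.6295, Delta 0.5660, Epsilon 0.3965, Eta 0.2365, Alpha 0.0940, Beta 0.0903.
Largest remainders: Zeta, Gamma, Delta receive the extra seats.

Alpha: 5, Beta: 1, Gamma: 1, Delta: 4, Epsilon: 5, Zeta: 11, Eta: 2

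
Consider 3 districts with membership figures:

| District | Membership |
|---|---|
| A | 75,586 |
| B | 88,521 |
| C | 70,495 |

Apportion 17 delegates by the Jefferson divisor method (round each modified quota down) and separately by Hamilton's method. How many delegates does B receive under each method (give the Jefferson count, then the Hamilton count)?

7 and 6

Jefferson: A 5, B 7, C 5.
Hamilton: A 6, B 6, C 5.
B gets 7 under Jefferson and 6 under Hamilton.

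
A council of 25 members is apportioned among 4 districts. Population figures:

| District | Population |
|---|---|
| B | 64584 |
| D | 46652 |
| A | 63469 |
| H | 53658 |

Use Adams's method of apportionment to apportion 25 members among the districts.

Standard divisor 228363/25 ≈ 9134.52; standard quotas: B 7.070, D 5.107, A 6.948, H 5.874.
Rounding up gives 8, 6, 7, 6 = 27 seats, so the divisor must be adjusted.
With modified divisor 10000: modified quotas B 6.458, D 4.665, A 6.347, H 5.366.
Rounding up: B 7, D 5, A 7, H 6 (total 25).

B: 7, D: 5, A: 7, H: 6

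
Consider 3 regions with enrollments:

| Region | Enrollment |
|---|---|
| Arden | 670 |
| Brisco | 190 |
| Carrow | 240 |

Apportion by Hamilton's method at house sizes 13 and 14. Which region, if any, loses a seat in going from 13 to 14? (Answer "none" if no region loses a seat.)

none

At 13 seats: Arden 8, Brisco 2, Carrow 3.
At 14 seats: Arden 9, Brisco 2, Carrow 3.
No region's allocation decreased.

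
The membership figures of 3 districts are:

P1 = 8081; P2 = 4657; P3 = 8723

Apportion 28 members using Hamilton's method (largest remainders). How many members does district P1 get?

11

Total 21461; standard divisor 21461/28 ≈ 766.464.
Standard quotas: P1 10.5432, P2 6.0760, P3 11.3808.
Lower quotas: P1 10, P2 6, P3 11 (sum 27, leaving 1 seat).
Remainders in descending order: P1 0.5432, P3 0.3808, P2 0.0760.
The surplus seat goes to P1.
P1 receives 11.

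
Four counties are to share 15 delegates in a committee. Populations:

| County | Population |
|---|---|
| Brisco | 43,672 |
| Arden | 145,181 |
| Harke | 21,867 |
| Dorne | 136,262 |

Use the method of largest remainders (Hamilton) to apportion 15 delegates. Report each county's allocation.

Brisco 2, Arden 6, Harke 1, Dorne 6

Total 346982; standard divisor 346982/15 ≈ 23132.133.
Standard quotas: Brisco 1.8879, Arden 6.2762, Harke 0.9453, Dorne 5.8906.
Lower quotas: Brisco 1, Arden 6, Harke 0, Dorne 5 (sum 12, leaving 3 seats).
Remainders in descending order: Harke 0.9453, Dorne 0.8906, Brisco 0.8879, Arden 0.2762.
Largest remainders: Harke, Dorne, Brisco receive the extra seats.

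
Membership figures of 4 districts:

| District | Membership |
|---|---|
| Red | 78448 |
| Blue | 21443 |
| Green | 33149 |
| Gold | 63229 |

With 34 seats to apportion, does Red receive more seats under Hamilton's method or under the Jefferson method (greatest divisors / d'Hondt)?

Hamilton: Red 13, Blue 4, Green 6, Gold 11.
Jefferson: Red 14, Blue 3, Green 6, Gold 11.
Red gets 13 under Hamilton and 14 under Jefferson.

Jefferson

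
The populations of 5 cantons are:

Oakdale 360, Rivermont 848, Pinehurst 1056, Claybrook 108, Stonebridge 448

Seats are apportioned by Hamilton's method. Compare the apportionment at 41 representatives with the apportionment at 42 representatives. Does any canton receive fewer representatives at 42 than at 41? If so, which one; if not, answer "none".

Claybrook

At 41 seats: Oakdale 5, Rivermont 12, Pinehurst 15, Claybrook 2, Stonebridge 7.
At 42 seats: Oakdale 5, Rivermont 13, Pinehurst 16, Claybrook 1, Stonebridge 7.
Claybrook drops from 2 to 1.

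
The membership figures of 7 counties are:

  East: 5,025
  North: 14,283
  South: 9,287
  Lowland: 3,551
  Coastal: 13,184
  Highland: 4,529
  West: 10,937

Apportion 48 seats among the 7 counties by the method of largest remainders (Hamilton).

East 4; North 11; South 7; Lowland 3; Coastal 10; Highland 4; West 9

The standard divisor is 60796/48 ≈ 1266.583.
Standard quotas: East 3.9674, North 11.2768, South 7.3323, Lowland 2.8036, Coastal 10.4091, Highland 3.5758, West 8.6350.
Lower quotas: East 3, North 11, South 7, Lowland 2, Coastal 10, Highland 3, West 8 (sum 44, leaving 4 seats).
Remainders in descending order: East 0.9674, Lowland 0.8036, West 0.6350, Highland 0.5758, Coastal 0.4091, South 0.3323, North 0.2768.
The surplus seats go to East, Lowland, West, Highland.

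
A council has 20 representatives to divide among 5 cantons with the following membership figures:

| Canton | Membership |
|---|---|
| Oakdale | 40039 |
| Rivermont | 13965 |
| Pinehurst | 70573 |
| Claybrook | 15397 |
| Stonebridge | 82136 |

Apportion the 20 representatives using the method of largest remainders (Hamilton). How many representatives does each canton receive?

Oakdale 4, Rivermont 1, Pinehurst 6, Claybrook 1, Stonebridge 8

Total 222110; standard divisor 222110/20 ≈ 11105.5.
Standard quotas: Oakdale 3.6053, Rivermont 1.2575, Pinehurst 6.3548, Claybrook 1.3864, Stonebridge 7.3960.
Lower quotas: Oakdale 3, Rivermont 1, Pinehurst 6, Claybrook 1, Stonebridge 7 (sum 18, leaving 2 seats).
Remainders in descending order: Oakdale 0.6053, Stonebridge 0.3960, Claybrook 0.3864, Pinehurst 0.3548, Rivermont 0.2575.
Largest remainders: Oakdale, Stonebridge receive the extra seats.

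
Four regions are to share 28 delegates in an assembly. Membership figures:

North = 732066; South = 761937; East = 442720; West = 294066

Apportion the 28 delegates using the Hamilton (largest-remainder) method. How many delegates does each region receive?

North=9, South=10, East=5, West=4

Total 2230789; standard divisor 2230789/28 ≈ 79671.036.
Standard quotas: North 9.1886, South 9.5635, East 5.5569, West 3.6910.
Lower quotas: North 9, South 9, East 5, West 3 (sum 26, leaving 2 seats).
Remainders in descending order: West 0.6910, South 0.5635, East 0.5569, North 0.1886.
Largest remainders: West, South receive the extra seats.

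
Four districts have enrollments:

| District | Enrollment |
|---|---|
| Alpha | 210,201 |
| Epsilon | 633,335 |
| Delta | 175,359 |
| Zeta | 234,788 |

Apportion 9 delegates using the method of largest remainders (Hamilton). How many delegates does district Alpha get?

1

The standard divisor is 1253683/9 ≈ 139298.111.
Standard quotas: Alpha 1.5090, Epsilon 4.5466, Delta 1.2589, Zeta 1.6855.
Lower quotas: Alpha 1, Epsilon 4, Delta 1, Zeta 1 (sum 7, leaving 2 seats).
Remainders in descending order: Zeta 0.6855, Epsilon 0.5466, Alpha 0.5090, Delta 0.2589.
The surplus seats go to Zeta, Epsilon.
Alpha receives 1.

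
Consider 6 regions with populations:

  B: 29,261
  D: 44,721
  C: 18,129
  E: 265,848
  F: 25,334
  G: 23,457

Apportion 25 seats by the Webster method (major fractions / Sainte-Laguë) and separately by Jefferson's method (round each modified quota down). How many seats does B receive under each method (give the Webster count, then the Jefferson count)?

2 and 1

Webster: B 2, D 3, C 1, E 16, F 2, G 1.
Jefferson: B 1, D 3, C 1, E 18, F 1, G 1.
B gets 2 under Webster and 1 under Jefferson.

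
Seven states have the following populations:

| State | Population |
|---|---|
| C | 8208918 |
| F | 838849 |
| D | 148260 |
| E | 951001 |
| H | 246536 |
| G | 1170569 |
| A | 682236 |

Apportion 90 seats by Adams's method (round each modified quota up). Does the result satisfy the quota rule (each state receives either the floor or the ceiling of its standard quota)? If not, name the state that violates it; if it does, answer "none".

Standard quotas: C 60.328, F 6.165, D 1.090, E 6.989, H 1.812, G 8.603, A 5.014.
Adams allocation: C 59, F 6, D 2, E 7, H 2, G 9, A 5.
C has quota 60.328 (lower 60, upper 61) but receives 59 — outside the quota interval.

C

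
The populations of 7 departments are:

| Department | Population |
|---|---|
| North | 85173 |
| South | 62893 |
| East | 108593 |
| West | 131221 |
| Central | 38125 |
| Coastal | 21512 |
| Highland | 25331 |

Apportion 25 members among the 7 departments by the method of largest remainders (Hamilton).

Total 472848; standard divisor 472848/25 ≈ 18913.92.
Standard quotas: North 4.5032, South 3.3252, East 5.7414, West 6.9378, Central 2.0157, Coastal 1.1374, Highland 1.3393.
Lower quotas: North 4, South 3, East 5, West 6, Central 2, Coastal 1, Highland 1 (sum 22, leaving 3 seats).
Remainders in descending order: West 0.9378, East 0.7414, North 0.5032, Highland 0.3393, South 0.3252, Coastal 0.1374, Central 0.0157.
Largest remainders: West, East, North receive the extra seats.

North 5; South 3; East 6; West 7; Central 2; Coastal 1; Highland 1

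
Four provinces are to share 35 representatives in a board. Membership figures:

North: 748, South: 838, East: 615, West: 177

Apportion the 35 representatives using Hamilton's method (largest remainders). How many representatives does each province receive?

North 11, South 12, East 9, West 3

The standard divisor is 2378/35 ≈ 67.943.
Standard quotas: North 11.009, South 12.334, East 9.052, West 2.605.
Lower quotas: North 11, South 12, East 9, West 2 (sum 34, leaving 1 seat).
Remainders in descending order: West 0.605, South 0.334, East 0.052, North 0.009.
Largest remainder: West receives the extra seat.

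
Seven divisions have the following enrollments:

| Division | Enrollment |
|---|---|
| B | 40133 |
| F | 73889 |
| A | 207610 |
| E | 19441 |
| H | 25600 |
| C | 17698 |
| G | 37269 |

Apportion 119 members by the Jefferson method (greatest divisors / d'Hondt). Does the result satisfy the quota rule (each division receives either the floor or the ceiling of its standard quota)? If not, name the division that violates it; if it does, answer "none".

A

Standard quotas: B 11.327, F 20.854, A 58.594, E 5.487, H 7.225, C 4.995, G 10.518.
Jefferson allocation: B 11, F 21, A 60, E 5, H 7, C 5, G 10.
A has quota 58.594 (lower 58, upper 59) but receives 60 — outside the quota interval.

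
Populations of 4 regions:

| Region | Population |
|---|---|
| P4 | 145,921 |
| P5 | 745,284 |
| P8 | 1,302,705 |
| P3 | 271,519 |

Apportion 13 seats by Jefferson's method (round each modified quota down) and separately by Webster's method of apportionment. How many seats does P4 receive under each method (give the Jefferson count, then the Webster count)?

Jefferson: P4 0, P5 4, P8 8, P3 1.
Webster: P4 1, P5 4, P8 7, P3 1.
P4 gets 0 under Jefferson and 1 under Webster.

0 and 1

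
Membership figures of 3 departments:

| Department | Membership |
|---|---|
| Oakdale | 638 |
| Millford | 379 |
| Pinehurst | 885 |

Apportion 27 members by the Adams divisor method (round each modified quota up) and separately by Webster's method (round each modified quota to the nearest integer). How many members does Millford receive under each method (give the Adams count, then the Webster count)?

6 and 5

Adams: Oakdale 9, Millford 6, Pinehurst 12.
Webster: Oakdale 9, Millford 5, Pinehurst 13.
Millford gets 6 under Adams and 5 under Webster.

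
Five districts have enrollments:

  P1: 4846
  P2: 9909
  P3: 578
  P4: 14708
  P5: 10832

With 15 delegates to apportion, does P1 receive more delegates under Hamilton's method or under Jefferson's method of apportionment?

Hamilton: P1 2, P2 4, P3 0, P4 5, P5 4.
Jefferson: P1 1, P2 4, P3 0, P4 6, P5 4.
P1 gets 2 under Hamilton and 1 under Jefferson.

Hamilton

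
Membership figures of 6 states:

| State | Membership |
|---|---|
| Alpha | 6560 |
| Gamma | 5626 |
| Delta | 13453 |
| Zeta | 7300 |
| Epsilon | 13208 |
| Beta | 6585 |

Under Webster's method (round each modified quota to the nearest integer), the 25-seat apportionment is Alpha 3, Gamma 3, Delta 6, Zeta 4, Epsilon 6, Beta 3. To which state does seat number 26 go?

Delta

Priority for the next seat is population ÷ (current seats + 0.5).
Priorities: Alpha 1874.286, Gamma 1607.429, Delta 2069.692, Zeta 1622.222, Epsilon 2032.000, Beta 1881.429.
Highest priority: Delta.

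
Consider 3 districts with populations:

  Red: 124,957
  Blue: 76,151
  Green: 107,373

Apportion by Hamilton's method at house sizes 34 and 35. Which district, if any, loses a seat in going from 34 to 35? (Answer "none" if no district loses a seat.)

At 34 seats: Red 14, Blue 8, Green 12.
At 35 seats: Red 14, Blue 9, Green 12.
No district's allocation decreased.

none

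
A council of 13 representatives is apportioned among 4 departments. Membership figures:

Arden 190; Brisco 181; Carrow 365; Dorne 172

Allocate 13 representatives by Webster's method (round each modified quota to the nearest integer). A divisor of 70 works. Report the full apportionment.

With modified divisor 70: modified quotas Arden 2.714, Brisco 2.586, Carrow 5.214, Dorne 2.457.
Rounding to the nearest integer: Arden 3, Brisco 3, Carrow 5, Dorne 2 (total 13).

Arden=3, Brisco=3, Carrow=5, Dorne=2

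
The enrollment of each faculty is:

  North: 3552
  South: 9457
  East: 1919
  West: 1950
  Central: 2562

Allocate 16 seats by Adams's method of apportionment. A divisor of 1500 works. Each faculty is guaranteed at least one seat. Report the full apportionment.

North: 3, South: 7, East: 2, West: 2, Central: 2

With modified divisor 1500: modified quotas North 2.368, South 6.305, East 1.279, West 1.300, Central 1.708.
Rounding up: North 3, South 7, East 2, West 2, Central 2 (total 16).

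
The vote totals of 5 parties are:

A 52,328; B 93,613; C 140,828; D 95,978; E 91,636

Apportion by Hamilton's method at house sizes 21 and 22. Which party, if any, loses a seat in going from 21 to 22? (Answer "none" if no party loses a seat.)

At 21 seats: A 3, B 4, C 6, D 4, E 4.
At 22 seats: A 2, B 4, C 7, D 5, E 4.
A drops from 3 to 2.

A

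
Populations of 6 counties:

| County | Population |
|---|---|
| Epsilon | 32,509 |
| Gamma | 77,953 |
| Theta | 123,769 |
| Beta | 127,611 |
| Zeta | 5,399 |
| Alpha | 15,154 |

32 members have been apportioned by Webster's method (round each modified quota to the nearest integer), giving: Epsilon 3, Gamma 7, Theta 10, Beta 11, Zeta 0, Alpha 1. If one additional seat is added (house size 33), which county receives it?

Theta

Priority for the next seat is population ÷ (current seats + 0.5).
Priorities: Epsilon 9288.286, Gamma 10393.733, Theta 11787.524, Beta 11096.609, Zeta 10798.000, Alpha 10102.667.
Highest priority: Theta.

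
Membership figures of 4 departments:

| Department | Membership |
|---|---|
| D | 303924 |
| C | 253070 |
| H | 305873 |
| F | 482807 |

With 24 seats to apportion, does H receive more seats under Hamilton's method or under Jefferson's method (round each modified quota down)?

Jefferson

Hamilton: D 5, C 5, H 5, F 9.
Jefferson: D 5, C 4, H 6, F 9.
H gets 5 under Hamilton and 6 under Jefferson.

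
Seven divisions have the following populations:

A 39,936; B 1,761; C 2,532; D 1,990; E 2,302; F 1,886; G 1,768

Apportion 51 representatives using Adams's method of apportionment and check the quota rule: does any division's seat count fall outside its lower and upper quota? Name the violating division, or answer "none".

A

Standard quotas: A 39.037, B 1.721, C 2.475, D 1.945, E 2.250, F 1.844, G 1.728.
Adams allocation: A 37, B 2, C 3, D 2, E 3, F 2, G 2.
A has quota 39.037 (lower 39, upper 40) but receives 37 — outside the quota interval.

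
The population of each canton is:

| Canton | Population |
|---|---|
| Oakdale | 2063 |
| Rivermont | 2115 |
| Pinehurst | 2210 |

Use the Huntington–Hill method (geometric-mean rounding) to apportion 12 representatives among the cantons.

With divisor 545: modified quotas Oakdale 3.785, Rivermont 3.881, Pinehurst 4.055.
Geometric-mean thresholds: Oakdale √(3·4)=3.464, Rivermont √(3·4)=3.464, Pinehurst √(4·5)=4.472.
Each quota rounded against its threshold gives Oakdale 4, Rivermont 4, Pinehurst 4 (total 12).

Oakdale 4, Rivermont 4, Pinehurst 4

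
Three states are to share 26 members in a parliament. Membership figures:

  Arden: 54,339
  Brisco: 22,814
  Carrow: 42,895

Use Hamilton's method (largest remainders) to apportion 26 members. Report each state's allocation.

The standard divisor is 120048/26 ≈ 4617.231.
Standard quotas: Arden 11.7687, Brisco 4.9411, Carrow 9.2902.
Lower quotas: Arden 11, Brisco 4, Carrow 9 (sum 24, leaving 2 seats).
Remainders in descending order: Brisco 0.9411, Arden 0.7687, Carrow 0.2902.
The surplus seats go to Brisco, Arden.

Arden=12; Brisco=5; Carrow=9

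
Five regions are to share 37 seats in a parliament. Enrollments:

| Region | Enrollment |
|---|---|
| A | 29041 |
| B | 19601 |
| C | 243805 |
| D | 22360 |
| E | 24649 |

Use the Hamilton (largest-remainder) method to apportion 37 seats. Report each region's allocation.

Standard divisor: 339456 ÷ 37 ≈ 9174.486.
Standard quotas: A 3.1654, B 2.1365, C 26.5742, D 2.4372, E 2.6867.
Lower quotas: A 3, B 2, C 26, D 2, E 2 (sum 35, leaving 2 seats).
Remainders in descending order: E 0.6867, C 0.5742, D 0.4372, A 0.1654, B 0.1365.
Largest remainders: E, C receive the extra seats.

A: 3, B: 2, C: 27, D: 2, E: 3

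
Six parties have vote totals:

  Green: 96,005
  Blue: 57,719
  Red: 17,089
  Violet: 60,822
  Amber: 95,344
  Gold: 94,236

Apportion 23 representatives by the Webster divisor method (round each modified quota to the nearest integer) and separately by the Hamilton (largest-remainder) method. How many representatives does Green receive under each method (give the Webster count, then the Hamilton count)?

6 and 5

Webster: Green 6, Blue 3, Red 1, Violet 3, Amber 5, Gold 5.
Hamilton: Green 5, Blue 3, Red 1, Violet 4, Amber 5, Gold 5.
Green gets 6 under Webster and 5 under Hamilton.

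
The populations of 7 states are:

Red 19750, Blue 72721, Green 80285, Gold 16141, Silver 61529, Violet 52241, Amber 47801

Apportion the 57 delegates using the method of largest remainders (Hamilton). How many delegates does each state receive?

Red 3, Blue 12, Green 13, Gold 3, Silver 10, Violet 8, Amber 8

Standard divisor: 350468 ÷ 57 ≈ 6148.561.
Standard quotas: Red 3.2121, Blue 11.8273, Green 13.0575, Gold 2.6252, Silver 10.0071, Violet 8.4965, Amber 7.7743.
Lower quotas: Red 3, Blue 11, Green 13, Gold 2, Silver 10, Violet 8, Amber 7 (sum 54, leaving 3 seats).
Remainders in descending order: Blue 0.8273, Amber 0.7743, Gold 0.6252, Violet 0.4965, Red 0.2121, Green 0.0575, Silver 0.0071.
Largest remainders: Blue, Amber, Gold receive the extra seats.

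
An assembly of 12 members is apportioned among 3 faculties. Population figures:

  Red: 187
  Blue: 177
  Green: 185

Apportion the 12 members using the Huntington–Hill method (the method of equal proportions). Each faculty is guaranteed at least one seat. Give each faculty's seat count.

Red 4, Blue 4, Green 4

With divisor 46: modified quotas Red 4.065, Blue 3.848, Green 4.022.
Geometric-mean thresholds: Red √(4·5)=4.472, Blue √(3·4)=3.464, Green √(4·5)=4.472.
Each quota rounded against its threshold gives Red 4, Blue 4, Green 4 (total 12).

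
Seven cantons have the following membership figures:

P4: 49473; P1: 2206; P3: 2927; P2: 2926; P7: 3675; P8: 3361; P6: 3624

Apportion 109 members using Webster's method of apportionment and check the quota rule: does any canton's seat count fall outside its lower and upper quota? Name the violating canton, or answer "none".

P4

Standard quotas: P4 79.079, P1 3.526, P3 4.679, P2 4.677, P7 5.874, P8 5.372, P6 5.793.
Webster allocation: P4 78, P1 4, P3 5, P2 5, P7 6, P8 5, P6 6.
P4 has quota 79.079 (lower 79, upper 80) but receives 78 — outside the quota interval.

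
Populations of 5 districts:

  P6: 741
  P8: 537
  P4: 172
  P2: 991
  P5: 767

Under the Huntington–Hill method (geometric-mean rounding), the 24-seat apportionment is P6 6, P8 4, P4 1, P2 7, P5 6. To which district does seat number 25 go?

Priority for the next seat is population ÷ (√(s·(s+1))).
Priorities: P6 114.339, P8 120.077, P4 121.622, P2 132.428, P5 118.351.
Highest priority: P2.

P2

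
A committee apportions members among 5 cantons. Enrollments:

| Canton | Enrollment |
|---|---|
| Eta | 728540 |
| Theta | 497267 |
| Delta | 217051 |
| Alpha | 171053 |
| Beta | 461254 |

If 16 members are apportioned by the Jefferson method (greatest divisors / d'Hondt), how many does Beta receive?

4

Standard divisor 2075165/16 ≈ 129697.812; standard quotas: Eta 5.617, Theta 3.834, Delta 1.674, Alpha 1.319, Beta 3.556.
Rounding down gives 5, 3, 1, 1, 3 = 13 seats, so the divisor must be adjusted.
With modified divisor 111900: modified quotas Eta 6.511, Theta 4.444, Delta 1.940, Alpha 1.529, Beta 4.122.
Rounding down: Eta 6, Theta 4, Delta 1, Alpha 1, Beta 4 (total 16).
Beta receives 4.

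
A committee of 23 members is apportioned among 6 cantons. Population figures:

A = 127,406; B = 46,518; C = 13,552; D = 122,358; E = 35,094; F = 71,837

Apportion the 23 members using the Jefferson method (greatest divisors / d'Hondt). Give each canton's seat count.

Standard divisor 416765/23 ≈ 18120.217; standard quotas: A 7.031, B 2.567, C 0.748, D 6.753, E 1.937, F 3.964.
Rounding down gives 7, 2, 0, 6, 1, 3 = 19 seats, so the divisor must be adjusted.
With modified divisor 15700: modified quotas A 8.115, B 2.963, C 0.863, D 7.794, E 2.235, F 4.576.
Rounding down: A 8, B 2, C 0, D 7, E 2, F 4 (total 23).

A: 8; B: 2; C: 0; D: 7; E: 2; F: 4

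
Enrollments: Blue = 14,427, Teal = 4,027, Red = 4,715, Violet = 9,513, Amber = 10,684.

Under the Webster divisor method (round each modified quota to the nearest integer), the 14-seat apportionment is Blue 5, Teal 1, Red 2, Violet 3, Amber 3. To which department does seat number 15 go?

Amber

Priority for the next seat is population ÷ (current seats + 0.5).
Priorities: Blue 2623.091, Teal 2684.667, Red 1886.000, Violet 2718.000, Amber 3052.571.
Highest priority: Amber.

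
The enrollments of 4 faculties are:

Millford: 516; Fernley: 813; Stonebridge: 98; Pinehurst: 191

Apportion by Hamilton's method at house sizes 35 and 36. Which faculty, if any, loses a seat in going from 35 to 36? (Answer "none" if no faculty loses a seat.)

At 35 seats: Millford 11, Fernley 18, Stonebridge 2, Pinehurst 4.
At 36 seats: Millford 12, Fernley 18, Stonebridge 2, Pinehurst 4.
No faculty's allocation decreased.

none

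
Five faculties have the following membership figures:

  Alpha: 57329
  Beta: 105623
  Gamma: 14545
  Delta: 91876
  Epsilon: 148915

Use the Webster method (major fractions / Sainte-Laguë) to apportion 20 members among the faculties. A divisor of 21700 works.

With modified divisor 21700: modified quotas Alpha 2.642, Beta 4.867, Gamma 0.670, Delta 4.234, Epsilon 6.862.
Rounding to the nearest integer: Alpha 3, Beta 5, Gamma 1, Delta 4, Epsilon 7 (total 20).

Alpha 3, Beta 5, Gamma 1, Delta 4, Epsilon 7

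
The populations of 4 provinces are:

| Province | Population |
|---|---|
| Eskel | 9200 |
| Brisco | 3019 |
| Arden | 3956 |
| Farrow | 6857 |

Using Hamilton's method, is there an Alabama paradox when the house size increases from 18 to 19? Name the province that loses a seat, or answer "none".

Brisco

At 18 seats: Eskel 7, Brisco 3, Arden 3, Farrow 5.
At 19 seats: Eskel 8, Brisco 2, Arden 3, Farrow 6.
Brisco drops from 3 to 2.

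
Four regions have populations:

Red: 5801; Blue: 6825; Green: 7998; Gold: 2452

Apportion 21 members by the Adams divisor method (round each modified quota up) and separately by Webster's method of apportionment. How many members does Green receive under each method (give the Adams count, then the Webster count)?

Adams: Red 5, Blue 6, Green 7, Gold 3.
Webster: Red 5, Blue 6, Green 8, Gold 2.
Green gets 7 under Adams and 8 under Webster.

7 and 8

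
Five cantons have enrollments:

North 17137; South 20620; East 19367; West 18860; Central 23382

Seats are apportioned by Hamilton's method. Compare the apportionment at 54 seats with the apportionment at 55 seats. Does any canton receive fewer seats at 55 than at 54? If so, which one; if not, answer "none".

none

At 54 seats: North 9, South 11, East 11, West 10, Central 13.
At 55 seats: North 10, South 11, East 11, West 10, Central 13.
No canton's allocation decreased.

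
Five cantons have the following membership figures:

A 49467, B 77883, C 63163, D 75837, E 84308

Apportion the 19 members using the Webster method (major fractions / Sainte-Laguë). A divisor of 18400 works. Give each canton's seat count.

A=3; B=4; C=3; D=4; E=5

With modified divisor 18400: modified quotas A 2.688, B 4.233, C 3.433, D 4.122, E 4.582.
Rounding to the nearest integer: A 3, B 4, C 3, D 4, E 5 (total 19).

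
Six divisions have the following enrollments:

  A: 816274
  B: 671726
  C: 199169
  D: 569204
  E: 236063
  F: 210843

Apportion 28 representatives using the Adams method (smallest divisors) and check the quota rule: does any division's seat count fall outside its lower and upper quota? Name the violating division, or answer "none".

Standard quotas: A 8.455, B 6.958, C 2.063, D 5.896, E 2.445, F 2.184.
Adams allocation: A 8, B 7, C 2, D 6, E 3, F 2.
Every allocation lies between the lower and upper quota.

none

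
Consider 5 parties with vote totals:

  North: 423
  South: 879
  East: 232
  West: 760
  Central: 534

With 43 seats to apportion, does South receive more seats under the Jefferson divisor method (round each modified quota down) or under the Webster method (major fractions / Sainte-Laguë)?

Jefferson

Jefferson: North 6, South 14, East 3, West 12, Central 8.
Webster: North 6, South 13, East 4, West 12, Central 8.
South gets 14 under Jefferson and 13 under Webster.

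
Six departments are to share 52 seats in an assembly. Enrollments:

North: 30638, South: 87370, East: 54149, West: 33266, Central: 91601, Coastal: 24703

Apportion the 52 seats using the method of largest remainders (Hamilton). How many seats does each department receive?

North=5; South=14; East=9; West=5; Central=15; Coastal=4

Standard divisor: 321727 ÷ 52 ≈ 6187.058.
Standard quotas: North 4.9519, South 14.1214, East 8.7520, West 5.3767, Central 14.8053, Coastal 3.9927.
Lower quotas: North 4, South 14, East 8, West 5, Central 14, Coastal 3 (sum 48, leaving 4 seats).
Remainders in descending order: Coastal 0.9927, North 0.9519, Central 0.8053, East 0.7520, West 0.3767, South 0.1214.
The surplus seats go to Coastal, North, Central, East.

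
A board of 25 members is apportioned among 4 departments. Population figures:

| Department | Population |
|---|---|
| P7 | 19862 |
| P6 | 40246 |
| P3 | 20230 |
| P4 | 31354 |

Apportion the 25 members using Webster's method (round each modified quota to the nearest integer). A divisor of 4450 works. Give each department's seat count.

With modified divisor 4450: modified quotas P7 4.463, P6 9.044, P3 4.546, P4 7.046.
Rounding to the nearest integer: P7 4, P6 9, P3 5, P4 7 (total 25).

P7 4, P6 9, P3 5, P4 7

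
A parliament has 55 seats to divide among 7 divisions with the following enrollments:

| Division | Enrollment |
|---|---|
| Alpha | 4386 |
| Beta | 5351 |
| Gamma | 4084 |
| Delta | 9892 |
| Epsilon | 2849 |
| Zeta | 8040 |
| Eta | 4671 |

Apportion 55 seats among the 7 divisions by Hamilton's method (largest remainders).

Alpha: 6, Beta: 7, Gamma: 6, Delta: 14, Epsilon: 4, Zeta: 11, Eta: 7

Total 39273; standard divisor 39273/55 ≈ 714.055.
Standard quotas: Alpha 6.1424, Beta 7.4938, Gamma 5.7195, Delta 13.8533, Epsilon 3.9899, Zeta 11.2596, Eta 6.5415.
Lower quotas: Alpha 6, Beta 7, Gamma 5, Delta 13, Epsilon 3, Zeta 11, Eta 6 (sum 51, leaving 4 seats).
Remainders in descending order: Epsilon 0.9899, Delta 0.8533, Gamma 0.7195, Eta 0.5415, Beta 0.4938, Zeta 0.2596, Alpha 0.1424.
The surplus seats go to Epsilon, Delta, Gamma, Eta.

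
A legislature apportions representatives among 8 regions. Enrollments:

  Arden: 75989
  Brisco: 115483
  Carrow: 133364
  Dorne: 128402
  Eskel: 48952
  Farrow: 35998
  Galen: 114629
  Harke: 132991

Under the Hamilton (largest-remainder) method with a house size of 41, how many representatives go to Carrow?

7

Standard divisor: 785808 ÷ 41 ≈ 19166.049.
Standard quotas: Arden 3.9648, Brisco 6.0254, Carrow 6.9583, Dorne 6.6995, Eskel 2.5541, Farrow 1.8782, Galen 5.9808, Harke 6.9389.
Lower quotas: Arden 3, Brisco 6, Carrow 6, Dorne 6, Eskel 2, Farrow 1, Galen 5, Harke 6 (sum 35, leaving 6 seats).
Remainders in descending order: Galen 0.9808, Arden 0.9648, Carrow 0.9583, Harke 0.9389, Farrow 0.8782, Dorne 0.6995, Eskel 0.5541, Brisco 0.0254.
The surplus seats go to Galen, Arden, Carrow, Harke, Farrow, Dorne.
Carrow receives 7.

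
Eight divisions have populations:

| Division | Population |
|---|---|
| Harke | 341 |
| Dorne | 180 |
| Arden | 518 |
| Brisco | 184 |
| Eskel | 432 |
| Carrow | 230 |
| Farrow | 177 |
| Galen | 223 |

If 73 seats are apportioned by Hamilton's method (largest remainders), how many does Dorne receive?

6

Standard divisor: 2285 ÷ 73 ≈ 31.301.
Standard quotas: Harke 10.894, Dorne 5.751, Arden 16.549, Brisco 5.878, Eskel 13.801, Carrow 7.348, Farrow 5.655, Galen 7.124.
Lower quotas: Harke 10, Dorne 5, Arden 16, Brisco 5, Eskel 13, Carrow 7, Farrow 5, Galen 7 (sum 68, leaving 5 seats).
Remainders in descending order: Harke 0.894, Brisco 0.878, Eskel 0.801, Dorne 0.751, Farrow 0.655, Arden 0.549, Carrow 0.348, Galen 0.124.
Largest remainders: Harke, Brisco, Eskel, Dorne, Farrow receive the extra seats.
Dorne receives 6.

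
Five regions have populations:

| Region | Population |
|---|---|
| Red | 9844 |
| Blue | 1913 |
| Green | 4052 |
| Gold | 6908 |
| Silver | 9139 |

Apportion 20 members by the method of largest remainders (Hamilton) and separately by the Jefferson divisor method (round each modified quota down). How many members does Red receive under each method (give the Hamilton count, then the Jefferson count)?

6 and 7

Hamilton: Red 6, Blue 1, Green 3, Gold 4, Silver 6.
Jefferson: Red 7, Blue 1, Green 2, Gold 4, Silver 6.
Red gets 6 under Hamilton and 7 under Jefferson.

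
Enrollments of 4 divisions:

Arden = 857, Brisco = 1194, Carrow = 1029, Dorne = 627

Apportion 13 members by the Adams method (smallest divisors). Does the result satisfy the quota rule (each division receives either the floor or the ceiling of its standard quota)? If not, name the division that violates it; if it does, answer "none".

Standard quotas: Arden 3.005, Brisco 4.187, Carrow 3.609, Dorne 2.199.
Adams allocation: Arden 3, Brisco 4, Carrow 4, Dorne 2.
Every allocation lies between the lower and upper quota.

none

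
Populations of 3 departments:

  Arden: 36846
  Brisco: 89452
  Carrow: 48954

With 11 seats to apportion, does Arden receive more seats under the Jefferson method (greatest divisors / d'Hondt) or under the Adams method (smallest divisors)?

Adams

Jefferson: Arden 2, Brisco 6, Carrow 3.
Adams: Arden 3, Brisco 5, Carrow 3.
Arden gets 2 under Jefferson and 3 under Adams.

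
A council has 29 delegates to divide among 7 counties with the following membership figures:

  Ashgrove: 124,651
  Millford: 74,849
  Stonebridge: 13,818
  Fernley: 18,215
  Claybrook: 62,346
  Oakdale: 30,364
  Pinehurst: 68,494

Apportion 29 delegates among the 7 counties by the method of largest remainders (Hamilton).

The standard divisor is 392737/29 ≈ 13542.655.
Standard quotas: Ashgrove 9.2043, Millford 5.5269, Stonebridge 1.0203, Fernley 1.3450, Claybrook 4.6037, Oakdale 2.2421, Pinehurst 5.0576.
Lower quotas: Ashgrove 9, Millford 5, Stonebridge 1, Fernley 1, Claybrook 4, Oakdale 2, Pinehurst 5 (sum 27, leaving 2 seats).
Remainders in descending order: Claybrook 0.6037, Millford 0.5269, Fernley 0.3450, Oakdale 0.2421, Ashgrove 0.2043, Pinehurst 0.0576, Stonebridge 0.0203.
The surplus seats go to Claybrook, Millford.

Ashgrove 9; Millford 6; Stonebridge 1; Fernley 1; Claybrook 5; Oakdale 2; Pinehurst 5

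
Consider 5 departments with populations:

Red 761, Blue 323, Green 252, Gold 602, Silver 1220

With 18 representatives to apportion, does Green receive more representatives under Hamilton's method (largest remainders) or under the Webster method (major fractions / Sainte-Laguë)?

Hamilton

Hamilton: Red 4, Blue 2, Green 2, Gold 3, Silver 7.
Webster: Red 4, Blue 2, Green 1, Gold 4, Silver 7.
Green gets 2 under Hamilton and 1 under Webster.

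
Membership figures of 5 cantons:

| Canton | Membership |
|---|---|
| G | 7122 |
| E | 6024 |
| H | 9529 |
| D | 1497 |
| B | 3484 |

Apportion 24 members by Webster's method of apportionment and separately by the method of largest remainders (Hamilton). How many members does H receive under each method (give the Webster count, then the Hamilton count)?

9 and 8

Webster: G 6, E 5, H 9, D 1, B 3.
Hamilton: G 6, E 5, H 8, D 2, B 3.
H gets 9 under Webster and 8 under Hamilton.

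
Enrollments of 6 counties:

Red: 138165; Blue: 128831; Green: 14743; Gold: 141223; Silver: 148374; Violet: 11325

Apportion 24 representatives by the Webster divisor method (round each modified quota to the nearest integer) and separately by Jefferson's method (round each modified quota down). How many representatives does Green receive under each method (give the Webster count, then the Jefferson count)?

1 and 0

Webster: Red 6, Blue 5, Green 1, Gold 6, Silver 6, Violet 0.
Jefferson: Red 6, Blue 6, Green 0, Gold 6, Silver 6, Violet 0.
Green gets 1 under Webster and 0 under Jefferson.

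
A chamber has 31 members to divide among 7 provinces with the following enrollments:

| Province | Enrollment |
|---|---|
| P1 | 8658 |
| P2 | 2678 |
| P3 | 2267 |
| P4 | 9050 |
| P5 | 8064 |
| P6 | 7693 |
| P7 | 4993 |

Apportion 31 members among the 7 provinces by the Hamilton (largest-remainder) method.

Total 43403; standard divisor 43403/31 ≈ 1400.097.
Standard quotas: P1 6.1839, P2 1.9127, P3 1.6192, P4 6.4638, P5 5.7596, P6 5.4946, P7 3.5662.
Lower quotas: P1 6, P2 1, P3 1, P4 6, P5 5, P6 5, P7 3 (sum 27, leaving 4 seats).
Remainders in descending order: P2 0.9127, P5 0.7596, P3 0.6192, P7 0.5662, P6 0.4946, P4 0.4638, P1 0.1839.
The surplus seats go to P2, P5, P3, P7.

P1 6, P2 2, P3 2, P4 6, P5 6, P6 5, P7 4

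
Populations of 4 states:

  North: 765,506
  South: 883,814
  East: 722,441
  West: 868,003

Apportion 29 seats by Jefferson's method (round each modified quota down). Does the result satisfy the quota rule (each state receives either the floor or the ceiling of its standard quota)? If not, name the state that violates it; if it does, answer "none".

Standard quotas: North 6.852, South 7.911, East 6.467, West 7.770.
Jefferson allocation: North 7, South 8, East 6, West 8.
Every allocation lies between the lower and upper quota.

none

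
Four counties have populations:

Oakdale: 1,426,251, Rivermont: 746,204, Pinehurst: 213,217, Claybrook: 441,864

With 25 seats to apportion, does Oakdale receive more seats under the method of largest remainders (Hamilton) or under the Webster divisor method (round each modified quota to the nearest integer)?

Hamilton: Oakdale 13, Rivermont 6, Pinehurst 2, Claybrook 4.
Webster: Oakdale 12, Rivermont 7, Pinehurst 2, Claybrook 4.
Oakdale gets 13 under Hamilton and 12 under Webster.

Hamilton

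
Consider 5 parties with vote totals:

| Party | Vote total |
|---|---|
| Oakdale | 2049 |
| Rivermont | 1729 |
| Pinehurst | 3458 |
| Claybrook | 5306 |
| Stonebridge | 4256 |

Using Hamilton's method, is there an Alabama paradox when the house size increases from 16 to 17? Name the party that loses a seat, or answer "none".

At 16 seats: Oakdale 2, Rivermont 2, Pinehurst 3, Claybrook 5, Stonebridge 4.
At 17 seats: Oakdale 2, Rivermont 2, Pinehurst 4, Claybrook 5, Stonebridge 4.
No party's allocation decreased.

none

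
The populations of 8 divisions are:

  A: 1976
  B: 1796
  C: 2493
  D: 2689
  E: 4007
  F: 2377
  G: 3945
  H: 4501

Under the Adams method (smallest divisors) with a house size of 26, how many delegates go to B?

Standard divisor 23784/26 ≈ 914.769; standard quotas: A 2.160, B 1.963, C 2.725, D 2.940, E 4.380, F 2.598, G 4.313, H 4.920.
Rounding up gives 3, 2, 3, 3, 5, 3, 5, 5 = 29 seats, so the divisor must be adjusted.
With modified divisor 1100: modified quotas A 1.796, B 1.633, C 2.266, D 2.445, E 3.643, F 2.161, G 3.586, H 4.092.
Rounding up: A 2, B 2, C 3, D 3, E 4, F 3, G 4, H 5 (total 26).
B receives 2.

2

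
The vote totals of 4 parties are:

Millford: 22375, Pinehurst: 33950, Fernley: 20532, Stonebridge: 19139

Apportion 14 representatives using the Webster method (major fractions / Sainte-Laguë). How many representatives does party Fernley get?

Standard divisor 95996/14 ≈ 6856.857; standard quotas: Millford 3.263, Pinehurst 4.951, Fernley 2.994, Stonebridge 2.791.
Rounding to the nearest integer gives Millford 3, Pinehurst 5, Fernley 3, Stonebridge 3 — total 14, matching the house size, so no adjustment is needed.
Fernley receives 3.

3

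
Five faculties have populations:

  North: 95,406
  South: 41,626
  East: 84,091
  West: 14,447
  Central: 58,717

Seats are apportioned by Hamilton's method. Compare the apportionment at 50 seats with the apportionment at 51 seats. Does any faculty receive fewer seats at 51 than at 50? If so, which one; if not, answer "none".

West

At 50 seats: North 16, South 7, East 14, West 3, Central 10.
At 51 seats: North 17, South 7, East 15, West 2, Central 10.
West drops from 3 to 2.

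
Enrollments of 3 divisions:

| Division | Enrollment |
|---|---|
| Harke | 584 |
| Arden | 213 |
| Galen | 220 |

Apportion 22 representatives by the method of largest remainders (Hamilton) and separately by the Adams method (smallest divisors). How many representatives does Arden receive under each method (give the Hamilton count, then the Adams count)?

Hamilton: Harke 13, Arden 4, Galen 5.
Adams: Harke 12, Arden 5, Galen 5.
Arden gets 4 under Hamilton and 5 under Adams.

4 and 5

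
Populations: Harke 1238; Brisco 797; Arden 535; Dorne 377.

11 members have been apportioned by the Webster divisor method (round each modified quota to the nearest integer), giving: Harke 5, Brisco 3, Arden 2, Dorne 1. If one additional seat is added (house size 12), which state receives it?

Dorne

Priority for the next seat is population ÷ (current seats + 0.5).
Priorities: Harke 225.091, Brisco 227.714, Arden 214.000, Dorne 251.333.
Highest priority: Dorne.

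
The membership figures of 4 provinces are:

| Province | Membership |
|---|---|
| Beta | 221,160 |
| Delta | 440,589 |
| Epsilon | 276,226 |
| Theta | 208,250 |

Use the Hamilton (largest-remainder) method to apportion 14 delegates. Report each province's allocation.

Beta 3; Delta 5; Epsilon 3; Theta 3

Standard divisor: 1146225 ÷ 14 ≈ 81873.214.
Standard quotas: Beta 2.7012, Delta 5.3814, Epsilon 3.3738, Theta 2.5436.
Lower quotas: Beta 2, Delta 5, Epsilon 3, Theta 2 (sum 12, leaving 2 seats).
Remainders in descending order: Beta 0.7012, Theta 0.5436, Delta 0.3814, Epsilon 0.3738.
Largest remainders: Beta, Theta receive the extra seats.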